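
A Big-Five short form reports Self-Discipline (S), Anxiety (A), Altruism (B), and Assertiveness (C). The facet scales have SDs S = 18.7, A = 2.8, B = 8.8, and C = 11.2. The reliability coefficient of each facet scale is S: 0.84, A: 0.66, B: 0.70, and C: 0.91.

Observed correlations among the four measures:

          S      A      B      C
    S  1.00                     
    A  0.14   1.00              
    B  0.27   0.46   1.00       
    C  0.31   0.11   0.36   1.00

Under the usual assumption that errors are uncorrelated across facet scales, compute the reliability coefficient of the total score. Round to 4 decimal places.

Var(S+A+B+C) = 18.7² + 2.8² + 8.8² + 11.2² + 2·[18.7·2.8·0.14 + 18.7·8.8·0.27 + 18.7·11.2·0.31 + 2.8·8.8·0.46 + 2.8·11.2·0.11 + 8.8·11.2·0.36] = 560.41 + 333.907 = 894.317.
With uncorrelated errors the cross-covariances are all true-score covariance, so they carry over unchanged; only the diagonal terms shrink to ρᵢσᵢ².
True-score variance = [18.7²·0.84 + 2.8²·0.66 + 8.8²·0.70 + 11.2²·0.91] + 333.907 = 467.272 + 333.907 = 801.18.
Reliability = 801.18 / 894.317 = 0.8959.

0.8959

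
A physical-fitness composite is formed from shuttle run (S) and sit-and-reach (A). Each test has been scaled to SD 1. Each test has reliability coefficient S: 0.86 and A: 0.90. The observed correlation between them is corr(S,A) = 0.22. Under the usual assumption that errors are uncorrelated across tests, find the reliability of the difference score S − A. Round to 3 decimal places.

0.846

Var(S−A) = 1 + 1 − 2·0.22 = 2 − 0.44 = 1.56.
With uncorrelated errors the cross-covariances are all true-score covariance, so they carry over unchanged; only the diagonal terms shrink to ρᵢσᵢ².
True-score variance = [0.86 + 0.90] − 0.44 = 1.76 − 0.44 = 1.32.
Reliability = 1.32 / 1.56 = 0.846.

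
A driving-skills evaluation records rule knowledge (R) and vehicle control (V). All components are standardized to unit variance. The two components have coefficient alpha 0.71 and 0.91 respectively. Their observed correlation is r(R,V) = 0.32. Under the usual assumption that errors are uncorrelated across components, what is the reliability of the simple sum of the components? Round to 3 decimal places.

0.856

Var(R+V) = 2 + 2·[0.32] = 2 + 0.64 = 2.64.
Because errors are independent across components, Cov(Tᵢ,Tⱼ) = Cov(Xᵢ,Xⱼ); the off-diagonal part of the true-score variance is the same as above.
True-score variance = [0.71 + 0.91] + 0.64 = 1.62 + 0.64 = 2.26.
Reliability = 2.26 / 2.64 = 0.856.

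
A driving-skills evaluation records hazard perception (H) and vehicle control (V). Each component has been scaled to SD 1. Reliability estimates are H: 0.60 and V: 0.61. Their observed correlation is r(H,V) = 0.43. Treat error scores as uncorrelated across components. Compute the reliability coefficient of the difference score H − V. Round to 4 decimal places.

Var(H−V) = 1 + 1 − 2·0.43 = 2 − 0.86 = 1.14.
Because errors are independent across components, Cov(Tᵢ,Tⱼ) = Cov(Xᵢ,Xⱼ); the off-diagonal part of the true-score variance is the same as above.
True-score variance = [0.60 + 0.61] − 0.86 = 1.21 − 0.86 = 0.35.
Reliability = 0.35 / 1.14 = 0.3070.

0.3070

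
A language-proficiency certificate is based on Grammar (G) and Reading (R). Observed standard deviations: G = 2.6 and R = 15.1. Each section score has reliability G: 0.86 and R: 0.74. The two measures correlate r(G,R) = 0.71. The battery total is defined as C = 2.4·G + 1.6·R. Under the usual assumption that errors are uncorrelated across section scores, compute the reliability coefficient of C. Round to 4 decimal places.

0.8121

Var(C) = 2.4²·2.6² + 1.6²·15.1² + 2·[3.84·2.6·15.1·0.71] = 622.643 + 214.077 = 836.72.
Because errors are independent across components, Cov(Tᵢ,Tⱼ) = Cov(Xᵢ,Xⱼ); the off-diagonal part of the true-score variance is the same as above.
True-score variance = [2.4²·2.6²·0.86 + 1.6²·15.1²·0.74] + 214.077 = 465.428 + 214.077 = 679.505.
Reliability = 679.505 / 836.72 = 0.8121.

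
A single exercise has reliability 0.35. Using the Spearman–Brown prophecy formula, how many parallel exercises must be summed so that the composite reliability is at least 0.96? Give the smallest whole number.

45

k ≥ ρ*(1−ρ₁)/(ρ₁(1−ρ*)) = 0.96·0.65 / (0.35·0.04) = 44.571.
Smallest integer k = 45.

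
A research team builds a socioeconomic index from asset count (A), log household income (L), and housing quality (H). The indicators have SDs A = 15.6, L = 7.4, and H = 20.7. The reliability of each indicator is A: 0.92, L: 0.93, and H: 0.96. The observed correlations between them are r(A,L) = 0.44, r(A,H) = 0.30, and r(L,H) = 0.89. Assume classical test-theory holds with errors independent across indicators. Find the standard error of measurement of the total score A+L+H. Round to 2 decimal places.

Var(total) = 726.61 + 568 = 1294.61.
True-score variance = 686.168 + 568 = 1254.17, so reliability = 0.9688.
Error variance = 1294.61 − 1254.17 = 40.4416; SEM = √40.4416 = 6.36.

6.36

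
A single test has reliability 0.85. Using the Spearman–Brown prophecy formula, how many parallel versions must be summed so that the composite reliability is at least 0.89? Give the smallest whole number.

k ≥ ρ*(1−ρ₁)/(ρ₁(1−ρ*)) = 0.89·0.15 / (0.85·0.11) = 1.428.
Smallest integer k = 2.

2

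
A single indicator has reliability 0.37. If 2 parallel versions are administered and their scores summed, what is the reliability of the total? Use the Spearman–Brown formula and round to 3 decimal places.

ρ_k = kρ / (1 + (k−1)ρ) = 2·0.37 / (1 + 1·0.37) = 0.740 / 1.370 = 0.540.

0.540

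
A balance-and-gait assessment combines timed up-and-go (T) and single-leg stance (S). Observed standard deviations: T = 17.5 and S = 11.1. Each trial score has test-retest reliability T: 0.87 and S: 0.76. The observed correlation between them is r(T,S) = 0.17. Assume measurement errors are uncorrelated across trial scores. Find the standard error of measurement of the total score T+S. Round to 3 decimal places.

Var(total) = 429.46 + 66.045 = 495.505.
True-score variance = 360.077 + 66.045 = 426.122, so reliability = 0.8600.
Error variance = 495.505 − 426.122 = 69.3829; SEM = √69.3829 = 8.330.

8.330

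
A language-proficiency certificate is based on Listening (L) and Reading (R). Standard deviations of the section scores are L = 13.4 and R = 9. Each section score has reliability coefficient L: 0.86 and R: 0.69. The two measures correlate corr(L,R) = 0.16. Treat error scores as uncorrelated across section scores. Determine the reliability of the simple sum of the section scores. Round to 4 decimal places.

0.8320

Var(L+R) = 13.4² + 9² + 2·[13.4·9·0.16] = 260.56 + 38.592 = 299.152.
Because errors are independent across components, Cov(Tᵢ,Tⱼ) = Cov(Xᵢ,Xⱼ); the off-diagonal part of the true-score variance is the same as above.
True-score variance = [13.4²·0.86 + 9²·0.69] + 38.592 = 210.312 + 38.592 = 248.904.
Reliability = 248.904 / 299.152 = 0.8320.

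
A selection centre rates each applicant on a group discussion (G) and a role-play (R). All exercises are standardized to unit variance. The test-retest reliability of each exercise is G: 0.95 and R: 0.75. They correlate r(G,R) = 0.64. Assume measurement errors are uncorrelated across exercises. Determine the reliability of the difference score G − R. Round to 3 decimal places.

0.583

Var(G−R) = 1 + 1 − 2·0.64 = 2 − 1.28 = 0.72.
Under uncorrelated errors the observed covariances equal the true-score covariances, so only the own-variance terms attenuate.
True-score variance = [0.95 + 0.75] − 1.28 = 1.7 − 1.28 = 0.42.
Reliability = 0.42 / 0.72 = 0.583.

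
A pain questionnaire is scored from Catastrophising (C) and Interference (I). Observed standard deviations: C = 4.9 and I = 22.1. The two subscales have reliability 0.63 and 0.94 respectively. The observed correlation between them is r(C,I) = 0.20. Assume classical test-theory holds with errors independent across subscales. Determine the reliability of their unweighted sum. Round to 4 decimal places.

Var(C+I) = 4.9² + 22.1² + 2·[4.9·22.1·0.20] = 512.42 + 43.316 = 555.736.
Under uncorrelated errors the observed covariances equal the true-score covariances, so only the own-variance terms attenuate.
True-score variance = [4.9²·0.63 + 22.1²·0.94] + 43.316 = 474.232 + 43.316 = 517.548.
Reliability = 517.548 / 555.736 = 0.9313.

0.9313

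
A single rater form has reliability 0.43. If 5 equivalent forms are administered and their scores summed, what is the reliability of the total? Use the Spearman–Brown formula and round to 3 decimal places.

0.790

ρ_k = kρ / (1 + (k−1)ρ) = 5·0.43 / (1 + 4·0.43) = 2.150 / 2.720 = 0.790.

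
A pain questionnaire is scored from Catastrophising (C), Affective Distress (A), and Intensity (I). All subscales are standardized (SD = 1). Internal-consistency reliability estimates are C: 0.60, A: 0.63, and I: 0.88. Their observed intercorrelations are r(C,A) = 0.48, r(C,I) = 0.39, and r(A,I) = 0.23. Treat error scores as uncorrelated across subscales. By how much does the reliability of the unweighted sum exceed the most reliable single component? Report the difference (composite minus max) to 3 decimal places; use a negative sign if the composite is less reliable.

-0.051

Var(sum) = 3 + 2.2 = 5.2; true-score variance = 2.11 + 2.2 = 4.31; composite reliability = 0.8288.
Max component reliability = 0.8800.
Difference = 0.8288 − 0.8800 = -0.051.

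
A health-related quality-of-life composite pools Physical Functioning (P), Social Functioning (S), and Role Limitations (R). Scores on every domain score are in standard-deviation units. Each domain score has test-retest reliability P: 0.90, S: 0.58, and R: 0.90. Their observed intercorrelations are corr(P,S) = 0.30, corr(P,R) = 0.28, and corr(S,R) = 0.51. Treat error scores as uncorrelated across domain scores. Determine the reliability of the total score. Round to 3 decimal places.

0.880

Var(P+S+R) = 3 + 2·[0.30 + 0.28 + 0.51] = 3 + 2.18 = 5.18.
Under uncorrelated errors the observed covariances equal the true-score covariances, so only the own-variance terms attenuate.
True-score variance = [0.90 + 0.58 + 0.90] + 2.18 = 2.38 + 2.18 = 4.56.
Reliability = 4.56 / 5.18 = 0.880.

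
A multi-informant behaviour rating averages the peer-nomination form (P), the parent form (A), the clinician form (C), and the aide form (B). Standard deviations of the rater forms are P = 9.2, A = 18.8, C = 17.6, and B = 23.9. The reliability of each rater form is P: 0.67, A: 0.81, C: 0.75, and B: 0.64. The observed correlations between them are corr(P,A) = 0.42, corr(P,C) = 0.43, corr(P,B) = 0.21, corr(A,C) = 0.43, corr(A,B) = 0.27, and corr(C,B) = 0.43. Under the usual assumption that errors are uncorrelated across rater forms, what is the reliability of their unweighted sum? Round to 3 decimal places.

Var(P+A+C+B) = 9.2² + 18.8² + 17.6² + 23.9² + 2·[9.2·18.8·0.42 + 9.2·17.6·0.43 + 9.2·23.9·0.21 + 18.8·17.6·0.43 + 18.8·23.9·0.27 + 17.6·23.9·0.43] = 1319.05 + 1265.83 = 2584.88.
With uncorrelated errors the cross-covariances are all true-score covariance, so they carry over unchanged; only the diagonal terms shrink to ρᵢσᵢ².
True-score variance = [9.2²·0.67 + 18.8²·0.81 + 17.6²·0.75 + 23.9²·0.64] + 1265.83 = 940.89 + 1265.83 = 2206.72.
Reliability = 2206.72 / 2584.88 = 0.854.

0.854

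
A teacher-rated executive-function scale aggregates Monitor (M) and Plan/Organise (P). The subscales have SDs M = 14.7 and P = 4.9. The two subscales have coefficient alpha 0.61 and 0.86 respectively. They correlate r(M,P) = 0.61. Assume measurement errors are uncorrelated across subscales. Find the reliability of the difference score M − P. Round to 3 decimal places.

0.424

Var(M−P) = 14.7² + 4.9² − 2·14.7·4.9·0.61 = 240.1 − 87.8766 = 152.223.
Under uncorrelated errors the observed covariances equal the true-score covariances, so only the own-variance terms attenuate.
True-score variance = [14.7²·0.61 + 4.9²·0.86] − 87.8766 = 152.464 − 87.8766 = 64.5869.
Reliability = 64.5869 / 152.223 = 0.424.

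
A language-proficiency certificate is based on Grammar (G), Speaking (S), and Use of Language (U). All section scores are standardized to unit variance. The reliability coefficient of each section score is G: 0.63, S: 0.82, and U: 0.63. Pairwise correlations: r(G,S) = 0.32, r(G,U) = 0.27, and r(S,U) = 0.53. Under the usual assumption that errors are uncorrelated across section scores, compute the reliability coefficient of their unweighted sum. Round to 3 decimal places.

0.824

Var(G+S+U) = 3 + 2·[0.32 + 0.27 + 0.53] = 3 + 2.24 = 5.24.
With uncorrelated errors the cross-covariances are all true-score covariance, so they carry over unchanged; only the diagonal terms shrink to ρᵢσᵢ².
True-score variance = [0.63 + 0.82 + 0.63] + 2.24 = 2.08 + 2.24 = 4.32.
Reliability = 4.32 / 5.24 = 0.824.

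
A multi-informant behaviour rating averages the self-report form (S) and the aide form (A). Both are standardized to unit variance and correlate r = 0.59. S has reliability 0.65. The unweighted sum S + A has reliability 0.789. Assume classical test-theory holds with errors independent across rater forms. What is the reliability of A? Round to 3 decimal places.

Var(S+A) = 2 + 2·0.59 = 3.180.
True-score variance = ρ_S + ρ_A + 2·0.59, so 0.789 = (0.65 + ρ_A + 1.18) / 3.180.
ρ_A = 0.789·3.180 − 0.65 − 1.18 = 0.679.

0.679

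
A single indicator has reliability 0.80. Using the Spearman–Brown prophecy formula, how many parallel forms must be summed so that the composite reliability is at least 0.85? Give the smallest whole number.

k ≥ ρ*(1−ρ₁)/(ρ₁(1−ρ*)) = 0.85·0.20 / (0.80·0.15) = 1.417.
Smallest integer k = 2.

2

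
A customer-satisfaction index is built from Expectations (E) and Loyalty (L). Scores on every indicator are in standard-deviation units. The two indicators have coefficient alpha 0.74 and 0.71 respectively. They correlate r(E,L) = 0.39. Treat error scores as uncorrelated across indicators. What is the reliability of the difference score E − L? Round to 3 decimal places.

Var(E−L) = 1 + 1 − 2·0.39 = 2 − 0.78 = 1.22.
Under uncorrelated errors the observed covariances equal the true-score covariances, so only the own-variance terms attenuate.
True-score variance = [0.74 + 0.71] − 0.78 = 1.45 − 0.78 = 0.67.
Reliability = 0.67 / 1.22 = 0.549.

0.549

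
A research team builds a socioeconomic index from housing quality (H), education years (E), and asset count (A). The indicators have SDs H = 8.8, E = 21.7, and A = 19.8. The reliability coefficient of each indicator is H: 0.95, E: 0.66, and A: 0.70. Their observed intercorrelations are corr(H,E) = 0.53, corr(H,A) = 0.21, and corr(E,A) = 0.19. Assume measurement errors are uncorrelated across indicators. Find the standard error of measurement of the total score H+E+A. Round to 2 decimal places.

Var(total) = 940.37 + 438.869 = 1379.24.
True-score variance = 658.783 + 438.869 = 1097.65, so reliability = 0.7958.
Error variance = 1379.24 − 1097.65 = 281.587; SEM = √281.587 = 16.78.

16.78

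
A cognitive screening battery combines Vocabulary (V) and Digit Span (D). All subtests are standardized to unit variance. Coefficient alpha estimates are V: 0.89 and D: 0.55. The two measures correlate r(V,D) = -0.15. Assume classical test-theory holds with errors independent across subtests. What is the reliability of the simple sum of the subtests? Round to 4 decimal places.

Var(V+D) = 2 + 2·[(-0.15)] = 2 − 0.3 = 1.7.
Because errors are independent across components, Cov(Tᵢ,Tⱼ) = Cov(Xᵢ,Xⱼ); the off-diagonal part of the true-score variance is the same as above.
True-score variance = [0.89 + 0.55] − 0.3 = 1.44 − 0.3 = 1.14.
Reliability = 1.14 / 1.7 = 0.6706.

0.6706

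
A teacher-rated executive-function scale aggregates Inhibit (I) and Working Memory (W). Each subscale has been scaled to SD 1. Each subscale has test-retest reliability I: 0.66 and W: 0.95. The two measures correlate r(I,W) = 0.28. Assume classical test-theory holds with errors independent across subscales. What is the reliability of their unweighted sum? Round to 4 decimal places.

Var(I+W) = 2 + 2·[0.28] = 2 + 0.56 = 2.56.
Because errors are independent across components, Cov(Tᵢ,Tⱼ) = Cov(Xᵢ,Xⱼ); the off-diagonal part of the true-score variance is the same as above.
True-score variance = [0.66 + 0.95] + 0.56 = 1.61 + 0.56 = 2.17.
Reliability = 2.17 / 2.56 = 0.8477.

0.8477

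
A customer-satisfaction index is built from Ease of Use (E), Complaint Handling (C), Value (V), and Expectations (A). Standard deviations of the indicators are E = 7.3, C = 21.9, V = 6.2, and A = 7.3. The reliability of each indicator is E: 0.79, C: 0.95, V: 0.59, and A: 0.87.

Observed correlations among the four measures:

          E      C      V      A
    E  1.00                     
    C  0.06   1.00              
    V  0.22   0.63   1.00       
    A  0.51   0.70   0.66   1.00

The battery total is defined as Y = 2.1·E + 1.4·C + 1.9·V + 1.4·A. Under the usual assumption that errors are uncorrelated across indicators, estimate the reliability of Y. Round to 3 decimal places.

0.940

Var(Y) = 2.1²·7.3² + 1.4²·21.9² + 1.9²·6.2² + 1.4²·7.3² + 2·[2.94·7.3·21.9·0.06 + 3.99·7.3·6.2·0.22 + 2.94·7.3·7.3·0.51 + 2.66·21.9·6.2·0.63 + 1.96·21.9·7.3·0.70 + 2.66·6.2·7.3·0.66] = 1418.26 + 1348.35 = 2766.61.
Because errors are independent across components, Cov(Tᵢ,Tⱼ) = Cov(Xᵢ,Xⱼ); the off-diagonal part of the true-score variance is the same as above.
True-score variance = [2.1²·7.3²·0.79 + 1.4²·21.9²·0.95 + 1.9²·6.2²·0.59 + 1.4²·7.3²·0.87] + 1348.35 = 1251.43 + 1348.35 = 2599.78.
Reliability = 2599.78 / 2766.61 = 0.940.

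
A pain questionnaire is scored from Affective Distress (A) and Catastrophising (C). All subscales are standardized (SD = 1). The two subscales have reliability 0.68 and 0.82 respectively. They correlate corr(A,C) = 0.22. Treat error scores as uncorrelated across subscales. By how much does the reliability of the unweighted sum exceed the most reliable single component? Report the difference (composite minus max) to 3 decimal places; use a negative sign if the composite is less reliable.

Var(sum) = 2 + 0.44 = 2.44; true-score variance = 1.5 + 0.44 = 1.94; composite reliability = 0.7951.
Max component reliability = 0.8200.
Difference = 0.7951 − 0.8200 = -0.025.

-0.025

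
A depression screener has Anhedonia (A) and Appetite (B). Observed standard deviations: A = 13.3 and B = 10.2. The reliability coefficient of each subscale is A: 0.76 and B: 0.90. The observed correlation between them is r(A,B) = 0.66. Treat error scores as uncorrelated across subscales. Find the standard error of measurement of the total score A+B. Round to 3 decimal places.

Var(total) = 280.93 + 179.071 = 460.001.
True-score variance = 228.072 + 179.071 = 407.144, so reliability = 0.8851.
Error variance = 460.001 − 407.144 = 52.8576; SEM = √52.8576 = 7.270.

7.270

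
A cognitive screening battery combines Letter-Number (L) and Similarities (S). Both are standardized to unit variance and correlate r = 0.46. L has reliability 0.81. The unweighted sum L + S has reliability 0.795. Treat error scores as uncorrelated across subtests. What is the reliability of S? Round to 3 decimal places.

0.591

Var(L+S) = 2 + 2·0.46 = 2.920.
True-score variance = ρ_L + ρ_S + 2·0.46, so 0.795 = (0.81 + ρ_S + 0.92) / 2.920.
ρ_S = 0.795·2.920 − 0.81 − 0.92 = 0.591.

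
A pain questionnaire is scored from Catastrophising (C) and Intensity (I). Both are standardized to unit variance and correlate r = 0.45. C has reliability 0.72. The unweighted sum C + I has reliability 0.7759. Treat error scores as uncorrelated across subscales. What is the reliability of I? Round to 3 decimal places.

0.630

Var(C+I) = 2 + 2·0.45 = 2.900.
True-score variance = ρ_C + ρ_I + 2·0.45, so 0.7759 = (0.72 + ρ_I + 0.90) / 2.900.
ρ_I = 0.7759·2.900 − 0.72 − 0.90 = 0.630.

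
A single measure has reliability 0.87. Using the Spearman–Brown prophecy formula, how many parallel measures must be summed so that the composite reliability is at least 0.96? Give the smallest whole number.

4

k ≥ ρ*(1−ρ₁)/(ρ₁(1−ρ*)) = 0.96·0.13 / (0.87·0.04) = 3.586.
Smallest integer k = 4.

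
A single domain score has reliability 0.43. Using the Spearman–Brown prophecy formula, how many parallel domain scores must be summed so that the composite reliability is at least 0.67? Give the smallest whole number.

k ≥ ρ*(1−ρ₁)/(ρ₁(1−ρ*)) = 0.67·0.57 / (0.43·0.33) = 2.691.
Smallest integer k = 3.

3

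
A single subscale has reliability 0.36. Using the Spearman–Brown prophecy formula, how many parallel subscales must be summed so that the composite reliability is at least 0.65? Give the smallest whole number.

k ≥ ρ*(1−ρ₁)/(ρ₁(1−ρ*)) = 0.65·0.64 / (0.36·0.35) = 3.302.
Smallest integer k = 4.

4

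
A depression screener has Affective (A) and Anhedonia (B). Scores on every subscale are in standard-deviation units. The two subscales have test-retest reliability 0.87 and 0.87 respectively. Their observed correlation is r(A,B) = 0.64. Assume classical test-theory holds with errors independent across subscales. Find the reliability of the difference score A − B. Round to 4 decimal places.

Var(A−B) = 1 + 1 − 2·0.64 = 2 − 1.28 = 0.72.
Under uncorrelated errors the observed covariances equal the true-score covariances, so only the own-variance terms attenuate.
True-score variance = [0.87 + 0.87] − 1.28 = 1.74 − 1.28 = 0.46.
Reliability = 0.46 / 0.72 = 0.6389.

0.6389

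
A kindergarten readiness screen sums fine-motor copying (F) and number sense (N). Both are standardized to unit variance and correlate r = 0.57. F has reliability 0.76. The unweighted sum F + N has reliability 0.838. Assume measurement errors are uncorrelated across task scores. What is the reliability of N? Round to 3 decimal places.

Var(F+N) = 2 + 2·0.57 = 3.140.
True-score variance = ρ_F + ρ_N + 2·0.57, so 0.838 = (0.76 + ρ_N + 1.14) / 3.140.
ρ_N = 0.838·3.140 − 0.76 − 1.14 = 0.731.

0.731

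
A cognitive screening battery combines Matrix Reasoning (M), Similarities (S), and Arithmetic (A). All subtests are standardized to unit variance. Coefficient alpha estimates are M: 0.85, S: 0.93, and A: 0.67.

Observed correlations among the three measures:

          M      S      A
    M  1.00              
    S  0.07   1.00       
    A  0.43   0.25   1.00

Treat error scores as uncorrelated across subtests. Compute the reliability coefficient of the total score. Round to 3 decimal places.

Var(M+S+A) = 3 + 2·[0.07 + 0.43 + 0.25] = 3 + 1.5 = 4.5.
With uncorrelated errors the cross-covariances are all true-score covariance, so they carry over unchanged; only the diagonal terms shrink to ρᵢσᵢ².
True-score variance = [0.85 + 0.93 + 0.67] + 1.5 = 2.45 + 1.5 = 3.95.
Reliability = 3.95 / 4.5 = 0.878.

0.878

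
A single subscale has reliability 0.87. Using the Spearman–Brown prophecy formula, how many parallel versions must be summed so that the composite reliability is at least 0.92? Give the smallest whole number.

2

k ≥ ρ*(1−ρ₁)/(ρ₁(1−ρ*)) = 0.92·0.13 / (0.87·0.08) = 1.718.
Smallest integer k = 2.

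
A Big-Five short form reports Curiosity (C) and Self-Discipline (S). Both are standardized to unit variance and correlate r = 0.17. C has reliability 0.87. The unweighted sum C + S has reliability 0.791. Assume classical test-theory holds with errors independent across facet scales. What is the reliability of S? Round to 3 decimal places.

Var(C+S) = 2 + 2·0.17 = 2.340.
True-score variance = ρ_C + ρ_S + 2·0.17, so 0.791 = (0.87 + ρ_S + 0.34) / 2.340.
ρ_S = 0.791·2.340 − 0.87 − 0.34 = 0.641.

0.641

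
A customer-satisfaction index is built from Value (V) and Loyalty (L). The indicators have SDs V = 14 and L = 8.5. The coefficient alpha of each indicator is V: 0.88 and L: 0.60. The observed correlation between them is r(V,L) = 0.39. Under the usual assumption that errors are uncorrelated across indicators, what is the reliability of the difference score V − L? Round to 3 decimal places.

0.701

Var(V−L) = 14² + 8.5² − 2·14·8.5·0.39 = 268.25 − 92.82 = 175.43.
Under uncorrelated errors the observed covariances equal the true-score covariances, so only the own-variance terms attenuate.
True-score variance = [14²·0.88 + 8.5²·0.60] − 92.82 = 215.83 − 92.82 = 123.01.
Reliability = 123.01 / 175.43 = 0.701.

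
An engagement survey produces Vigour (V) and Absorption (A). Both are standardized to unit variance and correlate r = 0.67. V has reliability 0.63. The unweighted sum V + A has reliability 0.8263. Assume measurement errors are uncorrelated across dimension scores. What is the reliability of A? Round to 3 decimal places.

0.790

Var(V+A) = 2 + 2·0.67 = 3.340.
True-score variance = ρ_V + ρ_A + 2·0.67, so 0.8263 = (0.63 + ρ_A + 1.34) / 3.340.
ρ_A = 0.8263·3.340 − 0.63 − 1.34 = 0.790.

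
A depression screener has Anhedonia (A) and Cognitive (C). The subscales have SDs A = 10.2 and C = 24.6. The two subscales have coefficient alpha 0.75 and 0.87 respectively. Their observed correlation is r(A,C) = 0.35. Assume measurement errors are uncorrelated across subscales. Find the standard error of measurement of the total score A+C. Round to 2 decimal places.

10.23

Var(total) = 709.2 + 175.644 = 884.844.
True-score variance = 604.519 + 175.644 = 780.163, so reliability = 0.8817.
Error variance = 884.844 − 780.163 = 104.681; SEM = √104.681 = 10.23.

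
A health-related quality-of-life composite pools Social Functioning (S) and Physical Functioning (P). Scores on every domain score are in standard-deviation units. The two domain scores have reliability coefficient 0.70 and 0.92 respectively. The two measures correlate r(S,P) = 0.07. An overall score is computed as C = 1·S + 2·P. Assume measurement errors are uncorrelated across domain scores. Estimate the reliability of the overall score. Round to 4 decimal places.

0.8826

Var(C) = 1 + 2² + 2·[2·0.07] = 5 + 0.28 = 5.28.
Under uncorrelated errors the observed covariances equal the true-score covariances, so only the own-variance terms attenuate.
True-score variance = [0.70 + 2²·0.92] + 0.28 = 4.38 + 0.28 = 4.66.
Reliability = 4.66 / 5.28 = 0.8826.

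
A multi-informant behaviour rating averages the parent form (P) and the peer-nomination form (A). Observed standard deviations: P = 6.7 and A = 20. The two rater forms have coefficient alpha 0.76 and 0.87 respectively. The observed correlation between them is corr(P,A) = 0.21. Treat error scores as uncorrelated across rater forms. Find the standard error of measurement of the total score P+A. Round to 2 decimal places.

Var(total) = 444.89 + 56.28 = 501.17.
True-score variance = 382.116 + 56.28 = 438.396, so reliability = 0.8747.
Error variance = 501.17 − 438.396 = 62.7736; SEM = √62.7736 = 7.92.

7.92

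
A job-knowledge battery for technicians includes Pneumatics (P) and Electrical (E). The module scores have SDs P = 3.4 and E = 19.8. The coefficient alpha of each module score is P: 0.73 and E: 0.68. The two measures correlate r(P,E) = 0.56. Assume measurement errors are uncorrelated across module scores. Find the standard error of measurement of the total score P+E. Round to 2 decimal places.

Var(total) = 403.6 + 75.3984 = 478.998.
True-score variance = 275.026 + 75.3984 = 350.424, so reliability = 0.7316.
Error variance = 478.998 − 350.424 = 128.574; SEM = √128.574 = 11.34.

11.34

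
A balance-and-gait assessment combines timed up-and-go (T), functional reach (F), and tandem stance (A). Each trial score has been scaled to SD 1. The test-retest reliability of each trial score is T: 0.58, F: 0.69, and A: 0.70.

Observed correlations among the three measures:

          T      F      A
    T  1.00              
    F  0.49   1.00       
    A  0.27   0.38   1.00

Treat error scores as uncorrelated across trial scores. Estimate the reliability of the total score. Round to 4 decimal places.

0.8049

Var(T+F+A) = 3 + 2·[0.49 + 0.27 + 0.38] = 3 + 2.28 = 5.28.
Under uncorrelated errors the observed covariances equal the true-score covariances, so only the own-variance terms attenuate.
True-score variance = [0.58 + 0.69 + 0.70] + 2.28 = 1.97 + 2.28 = 4.25.
Reliability = 4.25 / 5.28 = 0.8049.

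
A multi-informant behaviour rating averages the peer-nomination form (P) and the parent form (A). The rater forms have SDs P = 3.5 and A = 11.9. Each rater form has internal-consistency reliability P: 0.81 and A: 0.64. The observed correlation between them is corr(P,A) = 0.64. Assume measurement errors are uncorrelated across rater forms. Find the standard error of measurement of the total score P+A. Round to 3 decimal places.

7.301

Var(total) = 153.86 + 53.312 = 207.172.
True-score variance = 100.553 + 53.312 = 153.865, so reliability = 0.7427.
Error variance = 207.172 − 153.865 = 53.3071; SEM = √53.3071 = 7.301.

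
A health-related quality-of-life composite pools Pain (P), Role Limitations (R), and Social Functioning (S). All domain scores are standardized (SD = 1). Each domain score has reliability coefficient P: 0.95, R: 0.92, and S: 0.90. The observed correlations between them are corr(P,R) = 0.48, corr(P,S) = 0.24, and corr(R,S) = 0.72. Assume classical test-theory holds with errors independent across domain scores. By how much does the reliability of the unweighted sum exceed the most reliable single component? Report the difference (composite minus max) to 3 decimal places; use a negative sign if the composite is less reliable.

0.011

Var(sum) = 3 + 2.88 = 5.88; true-score variance = 2.77 + 2.88 = 5.65; composite reliability = 0.9609.
Max component reliability = 0.9500.
Difference = 0.9609 − 0.9500 = 0.011.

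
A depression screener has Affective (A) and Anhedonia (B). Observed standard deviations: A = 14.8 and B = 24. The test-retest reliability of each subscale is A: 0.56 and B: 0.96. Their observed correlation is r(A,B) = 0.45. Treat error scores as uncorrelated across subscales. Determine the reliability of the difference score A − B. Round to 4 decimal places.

Var(A−B) = 14.8² + 24² − 2·14.8·24·0.45 = 795.04 − 319.68 = 475.36.
With uncorrelated errors the cross-covariances are all true-score covariance, so they carry over unchanged; only the diagonal terms shrink to ρᵢσᵢ².
True-score variance = [14.8²·0.56 + 24²·0.96] − 319.68 = 675.622 − 319.68 = 355.942.
Reliability = 355.942 / 475.36 = 0.7488.

0.7488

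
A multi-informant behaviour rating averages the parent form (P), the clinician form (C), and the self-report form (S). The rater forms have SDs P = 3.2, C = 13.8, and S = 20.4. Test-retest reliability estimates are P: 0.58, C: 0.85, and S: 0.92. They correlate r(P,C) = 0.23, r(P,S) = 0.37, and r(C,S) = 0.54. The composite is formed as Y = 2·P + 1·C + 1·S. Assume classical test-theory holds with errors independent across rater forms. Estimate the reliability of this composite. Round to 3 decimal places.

0.927

Var(Y) = 2²·3.2² + 13.8² + 20.4² + 2·[2·3.2·13.8·0.23 + 2·3.2·20.4·0.37 + 13.8·20.4·0.54] = 647.56 + 441.283 = 1088.84.
Because errors are independent across components, Cov(Tᵢ,Tⱼ) = Cov(Xᵢ,Xⱼ); the off-diagonal part of the true-score variance is the same as above.
True-score variance = [2²·3.2²·0.58 + 13.8²·0.85 + 20.4²·0.92] + 441.283 = 568.498 + 441.283 = 1009.78.
Reliability = 1009.78 / 1088.84 = 0.927.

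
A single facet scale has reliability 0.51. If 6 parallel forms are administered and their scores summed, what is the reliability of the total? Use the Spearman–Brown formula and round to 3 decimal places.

ρ_k = kρ / (1 + (k−1)ρ) = 6·0.51 / (1 + 5·0.51) = 3.060 / 3.550 = 0.862.

0.862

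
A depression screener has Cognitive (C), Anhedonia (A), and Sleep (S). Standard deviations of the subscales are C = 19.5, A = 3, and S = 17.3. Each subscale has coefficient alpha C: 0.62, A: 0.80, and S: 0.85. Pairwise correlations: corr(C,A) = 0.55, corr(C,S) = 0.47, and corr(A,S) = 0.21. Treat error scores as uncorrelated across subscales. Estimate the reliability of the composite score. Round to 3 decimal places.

Var(C+A+S) = 19.5² + 3² + 17.3² + 2·[19.5·3·0.55 + 19.5·17.3·0.47 + 3·17.3·0.21] = 688.54 + 403.257 = 1091.8.
With uncorrelated errors the cross-covariances are all true-score covariance, so they carry over unchanged; only the diagonal terms shrink to ρᵢσᵢ².
True-score variance = [19.5²·0.62 + 3²·0.80 + 17.3²·0.85] + 403.257 = 497.351 + 403.257 = 900.609.
Reliability = 900.609 / 1091.8 = 0.825.

0.825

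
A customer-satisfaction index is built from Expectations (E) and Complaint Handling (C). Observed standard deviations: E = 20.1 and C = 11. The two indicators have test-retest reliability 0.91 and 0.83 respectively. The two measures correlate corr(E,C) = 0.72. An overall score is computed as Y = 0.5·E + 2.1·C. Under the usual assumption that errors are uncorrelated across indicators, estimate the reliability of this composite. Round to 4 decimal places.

0.8970

Var(Y) = 0.5²·20.1² + 2.1²·11² + 2·[1.05·20.1·11·0.72] = 634.613 + 334.303 = 968.916.
Under uncorrelated errors the observed covariances equal the true-score covariances, so only the own-variance terms attenuate.
True-score variance = [0.5²·20.1²·0.91 + 2.1²·11²·0.83] + 334.303 = 534.809 + 334.303 = 869.112.
Reliability = 869.112 / 968.916 = 0.8970.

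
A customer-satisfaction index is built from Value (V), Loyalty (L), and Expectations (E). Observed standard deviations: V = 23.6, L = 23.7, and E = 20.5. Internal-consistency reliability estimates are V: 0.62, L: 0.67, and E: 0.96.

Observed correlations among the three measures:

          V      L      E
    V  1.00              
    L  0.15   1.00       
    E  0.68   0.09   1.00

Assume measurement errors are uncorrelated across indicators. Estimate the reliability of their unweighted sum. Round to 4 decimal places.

0.8312

Var(V+L+E) = 23.6² + 23.7² + 20.5² + 2·[23.6·23.7·0.15 + 23.6·20.5·0.68 + 23.7·20.5·0.09] = 1538.9 + 913.217 = 2452.12.
With uncorrelated errors the cross-covariances are all true-score covariance, so they carry over unchanged; only the diagonal terms shrink to ρᵢσᵢ².
True-score variance = [23.6²·0.62 + 23.7²·0.67 + 20.5²·0.96] + 913.217 = 1125.09 + 913.217 = 2038.3.
Reliability = 2038.3 / 2452.12 = 0.8312.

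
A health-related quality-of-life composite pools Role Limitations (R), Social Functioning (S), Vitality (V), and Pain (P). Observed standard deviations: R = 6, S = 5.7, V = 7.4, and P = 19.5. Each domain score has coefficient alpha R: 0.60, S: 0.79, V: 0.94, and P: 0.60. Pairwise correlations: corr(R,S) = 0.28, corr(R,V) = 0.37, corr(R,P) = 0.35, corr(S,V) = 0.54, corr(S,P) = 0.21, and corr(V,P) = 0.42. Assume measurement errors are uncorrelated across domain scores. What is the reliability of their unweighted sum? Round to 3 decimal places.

Var(R+S+V+P) = 6² + 5.7² + 7.4² + 19.5² + 2·[6·5.7·0.28 + 6·7.4·0.37 + 6·19.5·0.35 + 5.7·7.4·0.54 + 5.7·19.5·0.21 + 7.4·19.5·0.42] = 503.5 + 347.357 = 850.857.
With uncorrelated errors the cross-covariances are all true-score covariance, so they carry over unchanged; only the diagonal terms shrink to ρᵢσᵢ².
True-score variance = [6²·0.60 + 5.7²·0.79 + 7.4²·0.94 + 19.5²·0.60] + 347.357 = 326.892 + 347.357 = 674.249.
Reliability = 674.249 / 850.857 = 0.792.

0.792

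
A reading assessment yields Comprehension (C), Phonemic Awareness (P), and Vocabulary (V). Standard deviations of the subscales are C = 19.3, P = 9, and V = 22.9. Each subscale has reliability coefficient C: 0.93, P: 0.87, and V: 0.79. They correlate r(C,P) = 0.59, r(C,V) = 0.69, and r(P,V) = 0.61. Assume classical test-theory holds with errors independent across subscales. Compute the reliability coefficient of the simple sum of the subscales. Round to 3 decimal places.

Var(C+P+V) = 19.3² + 9² + 22.9² + 2·[19.3·9·0.59 + 19.3·22.9·0.69 + 9·22.9·0.61] = 977.9 + 1066.33 = 2044.23.
Under uncorrelated errors the observed covariances equal the true-score covariances, so only the own-variance terms attenuate.
True-score variance = [19.3²·0.93 + 9²·0.87 + 22.9²·0.79] + 1066.33 = 831.17 + 1066.33 = 1897.5.
Reliability = 1897.5 / 2044.23 = 0.928.

0.928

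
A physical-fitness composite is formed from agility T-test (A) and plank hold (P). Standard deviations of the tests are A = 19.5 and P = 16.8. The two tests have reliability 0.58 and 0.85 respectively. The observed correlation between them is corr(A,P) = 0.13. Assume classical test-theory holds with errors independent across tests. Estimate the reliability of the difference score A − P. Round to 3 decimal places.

Var(A−P) = 19.5² + 16.8² − 2·19.5·16.8·0.13 = 662.49 − 85.176 = 577.314.
With uncorrelated errors the cross-covariances are all true-score covariance, so they carry over unchanged; only the diagonal terms shrink to ρᵢσᵢ².
True-score variance = [19.5²·0.58 + 16.8²·0.85] − 85.176 = 460.449 − 85.176 = 375.273.
Reliability = 375.273 / 577.314 = 0.650.

0.650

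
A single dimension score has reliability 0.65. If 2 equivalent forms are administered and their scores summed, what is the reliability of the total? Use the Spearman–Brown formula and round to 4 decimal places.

0.7879

ρ_k = kρ / (1 + (k−1)ρ) = 2·0.65 / (1 + 1·0.65) = 1.300 / 1.650 = 0.7879.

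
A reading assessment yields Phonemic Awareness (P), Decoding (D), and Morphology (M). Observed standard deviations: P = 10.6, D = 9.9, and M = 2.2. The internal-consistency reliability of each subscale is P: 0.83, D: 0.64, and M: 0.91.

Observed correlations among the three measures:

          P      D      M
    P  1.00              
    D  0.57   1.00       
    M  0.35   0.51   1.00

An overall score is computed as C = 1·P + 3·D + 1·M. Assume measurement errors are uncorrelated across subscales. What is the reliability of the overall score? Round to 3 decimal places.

0.766

Var(C) = 10.6² + 3²·9.9² + 2.2² + 2·[3·10.6·9.9·0.57 + 10.6·2.2·0.35 + 3·9.9·2.2·0.51] = 999.29 + 441.866 = 1441.16.
Under uncorrelated errors the observed covariances equal the true-score covariances, so only the own-variance terms attenuate.
True-score variance = [10.6²·0.83 + 3²·9.9²·0.64 + 2.2²·0.91] + 441.866 = 662.201 + 441.866 = 1104.07.
Reliability = 1104.07 / 1441.16 = 0.766.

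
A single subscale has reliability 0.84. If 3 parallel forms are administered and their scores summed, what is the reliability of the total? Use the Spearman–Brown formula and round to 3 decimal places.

0.940

ρ_k = kρ / (1 + (k−1)ρ) = 3·0.84 / (1 + 2·0.84) = 2.520 / 2.680 = 0.940.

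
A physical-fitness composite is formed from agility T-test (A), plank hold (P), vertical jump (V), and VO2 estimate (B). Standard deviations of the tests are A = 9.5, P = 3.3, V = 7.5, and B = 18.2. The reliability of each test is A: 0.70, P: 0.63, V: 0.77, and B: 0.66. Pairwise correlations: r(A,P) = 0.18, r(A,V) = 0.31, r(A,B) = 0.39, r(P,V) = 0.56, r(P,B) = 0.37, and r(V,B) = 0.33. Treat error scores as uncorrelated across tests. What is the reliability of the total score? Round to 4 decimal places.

Var(A+P+V+B) = 9.5² + 3.3² + 7.5² + 18.2² + 2·[9.5·3.3·0.18 + 9.5·7.5·0.31 + 9.5·18.2·0.39 + 3.3·7.5·0.56 + 3.3·18.2·0.37 + 7.5·18.2·0.33] = 488.63 + 352.577 = 841.207.
Under uncorrelated errors the observed covariances equal the true-score covariances, so only the own-variance terms attenuate.
True-score variance = [9.5²·0.70 + 3.3²·0.63 + 7.5²·0.77 + 18.2²·0.66] + 352.577 = 331.967 + 352.577 = 684.544.
Reliability = 684.544 / 841.207 = 0.8138.

0.8138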